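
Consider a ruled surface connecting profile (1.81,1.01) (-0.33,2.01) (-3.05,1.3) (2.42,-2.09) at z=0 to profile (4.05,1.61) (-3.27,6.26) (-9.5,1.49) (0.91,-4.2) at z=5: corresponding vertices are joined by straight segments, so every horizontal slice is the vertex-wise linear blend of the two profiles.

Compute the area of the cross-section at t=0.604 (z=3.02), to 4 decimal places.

Cross-section at t=0.604: each vertex is (1-t)·p0[i] + t·p1[i].
  v1: (1-0.604)·(1.81,1.01) + 0.604·(4.05,1.61) = (3.1630,1.3724)
  v2: (1-0.604)·(-0.33,2.01) + 0.604·(-3.27,6.26) = (-2.1058,4.5770)
  v3: (1-0.604)·(-3.05,1.3) + 0.604·(-9.5,1.49) = (-6.9458,1.4148)
  v4: (1-0.604)·(2.42,-2.09) + 0.604·(0.91,-4.2) = (1.5080,-3.3644)
Shoelace sum Σ(x_i·y_{i+1} − x_{i+1}·y_i):
  i=1: 3.1630·4.5770 − -2.1058·1.3724 = +17.3668 (running +17.3668)
  i=2: -2.1058·1.4148 − -6.9458·4.5770 = +28.8118 (running +46.1786)
  i=3: -6.9458·-3.3644 − 1.5080·1.4148 = +21.2353 (running +67.4139)
  i=4: 1.5080·1.3724 − 3.1630·-3.3644 = +12.7111 (running +80.1250)
Area = |Σ|/2 = |80.1250|/2 = 40.0625

Area at t=0.604: 40.0625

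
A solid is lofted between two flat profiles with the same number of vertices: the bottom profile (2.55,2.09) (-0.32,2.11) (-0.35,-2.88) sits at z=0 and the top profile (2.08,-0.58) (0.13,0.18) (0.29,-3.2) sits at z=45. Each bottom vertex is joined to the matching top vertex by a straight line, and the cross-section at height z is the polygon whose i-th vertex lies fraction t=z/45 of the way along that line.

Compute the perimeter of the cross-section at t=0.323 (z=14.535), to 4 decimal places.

Cross-section at t=0.323: each vertex is (1-t)·p0[i] + t·p1[i].
  v1: (1-0.323)·(2.55,2.09) + 0.323·(2.08,-0.58) = (2.3982,1.2276)
  v2: (1-0.323)·(-0.32,2.11) + 0.323·(0.13,0.18) = (-0.1747,1.4866)
  v3: (1-0.323)·(-0.35,-2.88) + 0.323·(0.29,-3.2) = (-0.1433,-2.9834)
Perimeter = Σ |v_{i+1} − v_i|:
  edge 1→2: √(-2.5728² + 0.2590²) = 2.5858 (running 2.5858)
  edge 2→3: √(0.0314² + -4.4700²) = 4.4701 (running 7.0559)
  edge 3→1: √(2.5415² + 4.2110²) = 4.9185 (running 11.9744)
Perimeter = 11.9744

Perimeter at t=0.323: 11.9744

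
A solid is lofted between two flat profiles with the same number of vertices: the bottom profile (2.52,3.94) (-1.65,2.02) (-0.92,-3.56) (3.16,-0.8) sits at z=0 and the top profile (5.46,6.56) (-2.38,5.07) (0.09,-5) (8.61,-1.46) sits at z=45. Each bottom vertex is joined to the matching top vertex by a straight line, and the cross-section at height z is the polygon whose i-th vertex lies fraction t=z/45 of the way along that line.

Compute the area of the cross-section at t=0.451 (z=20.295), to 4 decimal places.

Area at t=0.451: 45.1287

Cross-section at t=0.451: each vertex is (1-t)·p0[i] + t·p1[i].
  v1: (1-0.451)·(2.52,3.94) + 0.451·(5.46,6.56) = (3.8459,5.1216)
  v2: (1-0.451)·(-1.65,2.02) + 0.451·(-2.38,5.07) = (-1.9792,3.3956)
  v3: (1-0.451)·(-0.92,-3.56) + 0.451·(0.09,-5) = (-0.4645,-4.2094)
  v4: (1-0.451)·(3.16,-0.8) + 0.451·(8.61,-1.46) = (5.6179,-1.0977)
Shoelace sum Σ(x_i·y_{i+1} − x_{i+1}·y_i):
  i=1: 3.8459·3.3956 − -1.9792·5.1216 = +23.1959 (running +23.1959)
  i=2: -1.9792·-4.2094 − -0.4645·3.3956 = +9.9086 (running +33.1046)
  i=3: -0.4645·-1.0977 − 5.6179·-4.2094 = +24.1583 (running +57.2629)
  i=4: 5.6179·5.1216 − 3.8459·-1.0977 = +32.9945 (running +90.2574)
Area = |Σ|/2 = |90.2574|/2 = 45.1287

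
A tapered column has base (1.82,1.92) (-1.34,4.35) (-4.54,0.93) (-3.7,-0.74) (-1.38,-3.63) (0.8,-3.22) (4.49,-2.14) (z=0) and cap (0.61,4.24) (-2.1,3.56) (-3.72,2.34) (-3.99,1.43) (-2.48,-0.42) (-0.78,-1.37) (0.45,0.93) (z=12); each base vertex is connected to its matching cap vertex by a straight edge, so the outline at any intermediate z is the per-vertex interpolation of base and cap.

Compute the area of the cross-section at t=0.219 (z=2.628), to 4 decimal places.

Cross-section at t=0.219: each vertex is (1-t)·p0[i] + t·p1[i].
  v1: (1-0.219)·(1.82,1.92) + 0.219·(0.61,4.24) = (1.5550,2.4281)
  v2: (1-0.219)·(-1.34,4.35) + 0.219·(-2.1,3.56) = (-1.5064,4.1770)
  v3: (1-0.219)·(-4.54,0.93) + 0.219·(-3.72,2.34) = (-4.3604,1.2388)
  v4: (1-0.219)·(-3.7,-0.74) + 0.219·(-3.99,1.43) = (-3.7635,-0.2648)
  v5: (1-0.219)·(-1.38,-3.63) + 0.219·(-2.48,-0.42) = (-1.6209,-2.9270)
  v6: (1-0.219)·(0.8,-3.22) + 0.219·(-0.78,-1.37) = (0.4540,-2.8149)
  v7: (1-0.219)·(4.49,-2.14) + 0.219·(0.45,0.93) = (3.6052,-1.4677)
Shoelace sum Σ(x_i·y_{i+1} − x_{i+1}·y_i):
  i=1: 1.5550·4.1770 − -1.5064·2.4281 = +10.1530 (running +10.1530)
  i=2: -1.5064·1.2388 − -4.3604·4.1770 = +16.3473 (running +26.5003)
  i=3: -4.3604·-0.2648 − -3.7635·1.2388 = +5.8167 (running +32.3170)
  i=4: -3.7635·-2.9270 − -1.6209·-0.2648 = +10.5867 (running +42.9037)
  i=5: -1.6209·-2.8149 − 0.4540·-2.9270 = +5.8914 (running +48.7951)
  i=6: 0.4540·-1.4677 − 3.6052·-2.8149 = +9.4819 (running +58.2770)
  i=7: 3.6052·2.4281 − 1.5550·-1.4677 = +11.0361 (running +69.3130)
Area = |Σ|/2 = |69.3130|/2 = 34.6565

Area at t=0.219: 34.6565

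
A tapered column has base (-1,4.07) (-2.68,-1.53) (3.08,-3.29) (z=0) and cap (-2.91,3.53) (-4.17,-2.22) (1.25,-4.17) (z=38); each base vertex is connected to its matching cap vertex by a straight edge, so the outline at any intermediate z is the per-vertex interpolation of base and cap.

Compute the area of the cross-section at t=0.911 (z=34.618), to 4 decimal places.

Cross-section at t=0.911: each vertex is (1-t)·p0[i] + t·p1[i].
  v1: (1-0.911)·(-1,4.07) + 0.911·(-2.91,3.53) = (-2.7400,3.5781)
  v2: (1-0.911)·(-2.68,-1.53) + 0.911·(-4.17,-2.22) = (-4.0374,-2.1586)
  v3: (1-0.911)·(3.08,-3.29) + 0.911·(1.25,-4.17) = (1.4129,-4.0917)
Shoelace sum Σ(x_i·y_{i+1} − x_{i+1}·y_i):
  i=1: -2.7400·-2.1586 − -4.0374·3.5781 = +20.3606 (running +20.3606)
  i=2: -4.0374·-4.0917 − 1.4129·-2.1586 = +19.5695 (running +39.9301)
  i=3: 1.4129·3.5781 − -2.7400·-4.0917 = -6.1559 (running +33.7742)
Area = |Σ|/2 = |33.7742|/2 = 16.8871

Area at t=0.911: 16.8871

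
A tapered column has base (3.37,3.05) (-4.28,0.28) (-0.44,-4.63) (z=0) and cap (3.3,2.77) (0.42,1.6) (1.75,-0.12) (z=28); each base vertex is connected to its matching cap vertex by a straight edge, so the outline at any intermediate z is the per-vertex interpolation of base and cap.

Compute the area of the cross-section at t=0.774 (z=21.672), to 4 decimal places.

Cross-section at t=0.774: each vertex is (1-t)·p0[i] + t·p1[i].
  v1: (1-0.774)·(3.37,3.05) + 0.774·(3.3,2.77) = (3.3158,2.8333)
  v2: (1-0.774)·(-4.28,0.28) + 0.774·(0.42,1.6) = (-0.6422,1.3017)
  v3: (1-0.774)·(-0.44,-4.63) + 0.774·(1.75,-0.12) = (1.2551,-1.1393)
Shoelace sum Σ(x_i·y_{i+1} − x_{i+1}·y_i):
  i=1: 3.3158·1.3017 − -0.6422·2.8333 = +6.1357 (running +6.1357)
  i=2: -0.6422·-1.1393 − 1.2551·1.3017 = -0.9021 (running +5.2336)
  i=3: 1.2551·2.8333 − 3.3158·-1.1393 = +7.3335 (running +12.5671)
Area = |Σ|/2 = |12.5671|/2 = 6.2836

Area at t=0.774: 6.2836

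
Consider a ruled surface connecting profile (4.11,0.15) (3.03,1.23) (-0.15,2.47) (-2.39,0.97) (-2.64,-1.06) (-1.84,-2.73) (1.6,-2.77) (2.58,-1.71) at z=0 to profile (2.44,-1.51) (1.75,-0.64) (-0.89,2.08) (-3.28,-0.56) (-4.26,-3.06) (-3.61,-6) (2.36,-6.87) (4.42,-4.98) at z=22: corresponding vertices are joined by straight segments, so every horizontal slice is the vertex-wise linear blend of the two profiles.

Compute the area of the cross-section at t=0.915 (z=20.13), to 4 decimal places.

Area at t=0.915: 46.0247

Cross-section at t=0.915: each vertex is (1-t)·p0[i] + t·p1[i].
  v1: (1-0.915)·(4.11,0.15) + 0.915·(2.44,-1.51) = (2.5819,-1.3689)
  v2: (1-0.915)·(3.03,1.23) + 0.915·(1.75,-0.64) = (1.8588,-0.4811)
  v3: (1-0.915)·(-0.15,2.47) + 0.915·(-0.89,2.08) = (-0.8271,2.1132)
  v4: (1-0.915)·(-2.39,0.97) + 0.915·(-3.28,-0.56) = (-3.2043,-0.4300)
  v5: (1-0.915)·(-2.64,-1.06) + 0.915·(-4.26,-3.06) = (-4.1223,-2.8900)
  v6: (1-0.915)·(-1.84,-2.73) + 0.915·(-3.61,-6) = (-3.4596,-5.7221)
  v7: (1-0.915)·(1.6,-2.77) + 0.915·(2.36,-6.87) = (2.2954,-6.5215)
  v8: (1-0.915)·(2.58,-1.71) + 0.915·(4.42,-4.98) = (4.2636,-4.7020)
Shoelace sum Σ(x_i·y_{i+1} − x_{i+1}·y_i):
  i=1: 2.5819·-0.4811 − 1.8588·-1.3689 = +1.3025 (running +1.3025)
  i=2: 1.8588·2.1132 − -0.8271·-0.4811 = +3.5300 (running +4.8325)
  i=3: -0.8271·-0.4300 − -3.2043·2.1132 = +7.1269 (running +11.9594)
  i=4: -3.2043·-2.8900 − -4.1223·-0.4300 = +7.4882 (running +19.4476)
  i=5: -4.1223·-5.7221 − -3.4596·-2.8900 = +13.5899 (running +33.0375)
  i=6: -3.4596·-6.5215 − 2.2954·-5.7221 = +35.6958 (running +68.7333)
  i=7: 2.2954·-4.7020 − 4.2636·-6.5215 = +17.0120 (running +85.7453)
  i=8: 4.2636·-1.3689 − 2.5819·-4.7020 = +6.3040 (running +92.0493)
Area = |Σ|/2 = |92.0493|/2 = 46.0247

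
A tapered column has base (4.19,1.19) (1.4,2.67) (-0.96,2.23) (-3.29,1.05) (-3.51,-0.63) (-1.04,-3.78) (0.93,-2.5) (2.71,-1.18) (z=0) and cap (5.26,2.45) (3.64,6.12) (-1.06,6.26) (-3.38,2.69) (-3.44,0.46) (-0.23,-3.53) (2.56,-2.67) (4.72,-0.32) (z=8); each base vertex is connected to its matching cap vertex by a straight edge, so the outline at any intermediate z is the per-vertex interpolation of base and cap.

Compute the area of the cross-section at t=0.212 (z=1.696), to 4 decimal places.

Cross-section at t=0.212: each vertex is (1-t)·p0[i] + t·p1[i].
  v1: (1-0.212)·(4.19,1.19) + 0.212·(5.26,2.45) = (4.4168,1.4571)
  v2: (1-0.212)·(1.4,2.67) + 0.212·(3.64,6.12) = (1.8749,3.4014)
  v3: (1-0.212)·(-0.96,2.23) + 0.212·(-1.06,6.26) = (-0.9812,3.0844)
  v4: (1-0.212)·(-3.29,1.05) + 0.212·(-3.38,2.69) = (-3.3091,1.3977)
  v5: (1-0.212)·(-3.51,-0.63) + 0.212·(-3.44,0.46) = (-3.4952,-0.3989)
  v6: (1-0.212)·(-1.04,-3.78) + 0.212·(-0.23,-3.53) = (-0.8683,-3.7270)
  v7: (1-0.212)·(0.93,-2.5) + 0.212·(2.56,-2.67) = (1.2756,-2.5360)
  v8: (1-0.212)·(2.71,-1.18) + 0.212·(4.72,-0.32) = (3.1361,-0.9977)
Shoelace sum Σ(x_i·y_{i+1} − x_{i+1}·y_i):
  i=1: 4.4168·3.4014 − 1.8749·1.4571 = +12.2915 (running +12.2915)
  i=2: 1.8749·3.0844 − -0.9812·3.4014 = +9.1203 (running +21.4118)
  i=3: -0.9812·1.3977 − -3.3091·3.0844 = +8.8350 (running +30.2468)
  i=4: -3.3091·-0.3989 − -3.4952·1.3977 = +6.2052 (running +36.4519)
  i=5: -3.4952·-3.7270 − -0.8683·-0.3989 = +12.6801 (running +49.1320)
  i=6: -0.8683·-2.5360 − 1.2756·-3.7270 = +6.9560 (running +56.0880)
  i=7: 1.2756·-0.9977 − 3.1361·-2.5360 = +6.6807 (running +62.7688)
  i=8: 3.1361·1.4571 − 4.4168·-0.9977 = +8.9763 (running +71.7450)
Area = |Σ|/2 = |71.7450|/2 = 35.8725

Area at t=0.212: 35.8725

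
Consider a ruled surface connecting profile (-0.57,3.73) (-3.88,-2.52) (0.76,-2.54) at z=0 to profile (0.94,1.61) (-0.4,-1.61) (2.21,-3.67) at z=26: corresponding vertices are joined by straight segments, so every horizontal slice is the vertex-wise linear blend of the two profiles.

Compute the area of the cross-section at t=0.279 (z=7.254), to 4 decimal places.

Area at t=0.279: 11.8214

Cross-section at t=0.279: each vertex is (1-t)·p0[i] + t·p1[i].
  v1: (1-0.279)·(-0.57,3.73) + 0.279·(0.94,1.61) = (-0.1487,3.1385)
  v2: (1-0.279)·(-3.88,-2.52) + 0.279·(-0.4,-1.61) = (-2.9091,-2.2661)
  v3: (1-0.279)·(0.76,-2.54) + 0.279·(2.21,-3.67) = (1.1646,-2.8553)
Shoelace sum Σ(x_i·y_{i+1} − x_{i+1}·y_i):
  i=1: -0.1487·-2.2661 − -2.9091·3.1385 = +9.4672 (running +9.4672)
  i=2: -2.9091·-2.8553 − 1.1646·-2.2661 = +10.9452 (running +20.4124)
  i=3: 1.1646·3.1385 − -0.1487·-2.8553 = +3.2304 (running +23.6428)
Area = |Σ|/2 = |23.6428|/2 = 11.8214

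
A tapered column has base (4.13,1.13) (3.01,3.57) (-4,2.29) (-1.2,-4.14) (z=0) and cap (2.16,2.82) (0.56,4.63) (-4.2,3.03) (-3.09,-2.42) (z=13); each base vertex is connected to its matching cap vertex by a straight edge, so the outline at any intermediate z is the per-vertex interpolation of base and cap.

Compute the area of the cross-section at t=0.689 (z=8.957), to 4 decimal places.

Area at t=0.689: 26.0351

Cross-section at t=0.689: each vertex is (1-t)·p0[i] + t·p1[i].
  v1: (1-0.689)·(4.13,1.13) + 0.689·(2.16,2.82) = (2.7727,2.2944)
  v2: (1-0.689)·(3.01,3.57) + 0.689·(0.56,4.63) = (1.3220,4.3003)
  v3: (1-0.689)·(-4,2.29) + 0.689·(-4.2,3.03) = (-4.1378,2.7999)
  v4: (1-0.689)·(-1.2,-4.14) + 0.689·(-3.09,-2.42) = (-2.5022,-2.9549)
Shoelace sum Σ(x_i·y_{i+1} − x_{i+1}·y_i):
  i=1: 2.7727·4.3003 − 1.3220·2.2944 = +8.8903 (running +8.8903)
  i=2: 1.3220·2.7999 − -4.1378·4.3003 = +21.4952 (running +30.3856)
  i=3: -4.1378·-2.9549 − -2.5022·2.7999 = +19.2327 (running +49.6183)
  i=4: -2.5022·2.2944 − 2.7727·-2.9549 = +2.4519 (running +52.0702)
Area = |Σ|/2 = |52.0702|/2 = 26.0351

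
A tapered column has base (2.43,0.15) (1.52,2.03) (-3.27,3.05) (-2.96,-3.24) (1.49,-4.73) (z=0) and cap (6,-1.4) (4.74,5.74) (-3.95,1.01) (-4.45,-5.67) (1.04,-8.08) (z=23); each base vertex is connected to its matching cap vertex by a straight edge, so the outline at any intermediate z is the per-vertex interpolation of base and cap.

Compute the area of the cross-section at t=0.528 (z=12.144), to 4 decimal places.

Cross-section at t=0.528: each vertex is (1-t)·p0[i] + t·p1[i].
  v1: (1-0.528)·(2.43,0.15) + 0.528·(6,-1.4) = (4.3150,-0.6684)
  v2: (1-0.528)·(1.52,2.03) + 0.528·(4.74,5.74) = (3.2202,3.9889)
  v3: (1-0.528)·(-3.27,3.05) + 0.528·(-3.95,1.01) = (-3.6290,1.9729)
  v4: (1-0.528)·(-2.96,-3.24) + 0.528·(-4.45,-5.67) = (-3.7467,-4.5230)
  v5: (1-0.528)·(1.49,-4.73) + 0.528·(1.04,-8.08) = (1.2524,-6.4988)
Shoelace sum Σ(x_i·y_{i+1} − x_{i+1}·y_i):
  i=1: 4.3150·3.9889 − 3.2202·-0.6684 = +19.3642 (running +19.3642)
  i=2: 3.2202·1.9729 − -3.6290·3.9889 = +20.8288 (running +40.1930)
  i=3: -3.6290·-4.5230 − -3.7467·1.9729 = +23.8061 (running +63.9991)
  i=4: -3.7467·-6.4988 − 1.2524·-4.5230 = +30.0138 (running +94.0130)
  i=5: 1.2524·-0.6684 − 4.3150·-6.4988 = +27.2050 (running +121.2179)
Area = |Σ|/2 = |121.2179|/2 = 60.6090

Area at t=0.528: 60.6090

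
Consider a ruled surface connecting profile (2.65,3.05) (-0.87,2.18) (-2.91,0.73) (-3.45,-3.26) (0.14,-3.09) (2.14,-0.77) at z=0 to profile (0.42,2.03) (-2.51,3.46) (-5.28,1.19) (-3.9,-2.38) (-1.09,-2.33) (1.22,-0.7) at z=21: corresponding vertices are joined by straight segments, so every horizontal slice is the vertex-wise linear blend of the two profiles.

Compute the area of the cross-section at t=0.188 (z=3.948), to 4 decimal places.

Area at t=0.188: 26.2548

Cross-section at t=0.188: each vertex is (1-t)·p0[i] + t·p1[i].
  v1: (1-0.188)·(2.65,3.05) + 0.188·(0.42,2.03) = (2.2308,2.8582)
  v2: (1-0.188)·(-0.87,2.18) + 0.188·(-2.51,3.46) = (-1.1783,2.4206)
  v3: (1-0.188)·(-2.91,0.73) + 0.188·(-5.28,1.19) = (-3.3556,0.8165)
  v4: (1-0.188)·(-3.45,-3.26) + 0.188·(-3.9,-2.38) = (-3.5346,-3.0946)
  v5: (1-0.188)·(0.14,-3.09) + 0.188·(-1.09,-2.33) = (-0.0912,-2.9471)
  v6: (1-0.188)·(2.14,-0.77) + 0.188·(1.22,-0.7) = (1.9670,-0.7568)
Shoelace sum Σ(x_i·y_{i+1} − x_{i+1}·y_i):
  i=1: 2.2308·2.4206 − -1.1783·2.8582 = +8.7678 (running +8.7678)
  i=2: -1.1783·0.8165 − -3.3556·2.4206 = +7.1605 (running +15.9283)
  i=3: -3.3556·-3.0946 − -3.5346·0.8165 = +13.2699 (running +29.1982)
  i=4: -3.5346·-2.9471 − -0.0912·-3.0946 = +10.1345 (running +39.3328)
  i=5: -0.0912·-0.7568 − 1.9670·-2.9471 = +5.8662 (running +45.1989)
  i=6: 1.9670·2.8582 − 2.2308·-0.7568 = +7.3106 (running +52.5095)
Area = |Σ|/2 = |52.5095|/2 = 26.2548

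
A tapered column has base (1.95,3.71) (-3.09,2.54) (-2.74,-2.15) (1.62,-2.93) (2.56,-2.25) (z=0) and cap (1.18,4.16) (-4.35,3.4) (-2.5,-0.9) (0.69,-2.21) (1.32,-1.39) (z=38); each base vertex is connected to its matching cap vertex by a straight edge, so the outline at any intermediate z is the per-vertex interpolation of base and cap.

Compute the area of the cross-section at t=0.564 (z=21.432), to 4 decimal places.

Cross-section at t=0.564: each vertex is (1-t)·p0[i] + t·p1[i].
  v1: (1-0.564)·(1.95,3.71) + 0.564·(1.18,4.16) = (1.5157,3.9638)
  v2: (1-0.564)·(-3.09,2.54) + 0.564·(-4.35,3.4) = (-3.8006,3.0250)
  v3: (1-0.564)·(-2.74,-2.15) + 0.564·(-2.5,-0.9) = (-2.6046,-1.4450)
  v4: (1-0.564)·(1.62,-2.93) + 0.564·(0.69,-2.21) = (1.0955,-2.5239)
  v5: (1-0.564)·(2.56,-2.25) + 0.564·(1.32,-1.39) = (1.8606,-1.7650)
Shoelace sum Σ(x_i·y_{i+1} − x_{i+1}·y_i):
  i=1: 1.5157·3.0250 − -3.8006·3.9638 = +19.6501 (running +19.6501)
  i=2: -3.8006·-1.4450 − -2.6046·3.0250 = +13.3711 (running +33.0212)
  i=3: -2.6046·-2.5239 − 1.0955·-1.4450 = +8.1569 (running +41.1780)
  i=4: 1.0955·-1.7650 − 1.8606·-2.5239 = +2.7626 (running +43.9407)
  i=5: 1.8606·3.9638 − 1.5157·-1.7650 = +10.0504 (running +53.9910)
Area = |Σ|/2 = |53.9910|/2 = 26.9955

Area at t=0.564: 26.9955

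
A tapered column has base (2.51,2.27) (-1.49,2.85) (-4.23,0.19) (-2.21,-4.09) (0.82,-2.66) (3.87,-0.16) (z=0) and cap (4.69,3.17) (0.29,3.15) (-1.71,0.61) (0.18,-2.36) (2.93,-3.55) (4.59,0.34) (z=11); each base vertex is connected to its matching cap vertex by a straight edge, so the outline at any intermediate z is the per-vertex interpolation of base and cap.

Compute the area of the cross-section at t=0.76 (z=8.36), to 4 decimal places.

Area at t=0.76: 31.1759

Cross-section at t=0.76: each vertex is (1-t)·p0[i] + t·p1[i].
  v1: (1-0.76)·(2.51,2.27) + 0.76·(4.69,3.17) = (4.1668,2.9540)
  v2: (1-0.76)·(-1.49,2.85) + 0.76·(0.29,3.15) = (-0.1372,3.0780)
  v3: (1-0.76)·(-4.23,0.19) + 0.76·(-1.71,0.61) = (-2.3148,0.5092)
  v4: (1-0.76)·(-2.21,-4.09) + 0.76·(0.18,-2.36) = (-0.3936,-2.7752)
  v5: (1-0.76)·(0.82,-2.66) + 0.76·(2.93,-3.55) = (2.4236,-3.3364)
  v6: (1-0.76)·(3.87,-0.16) + 0.76·(4.59,0.34) = (4.4172,0.2200)
Shoelace sum Σ(x_i·y_{i+1} − x_{i+1}·y_i):
  i=1: 4.1668·3.0780 − -0.1372·2.9540 = +13.2307 (running +13.2307)
  i=2: -0.1372·0.5092 − -2.3148·3.0780 = +7.0551 (running +20.2858)
  i=3: -2.3148·-2.7752 − -0.3936·0.5092 = +6.6245 (running +26.9102)
  i=4: -0.3936·-3.3364 − 2.4236·-2.7752 = +8.0392 (running +34.9494)
  i=5: 2.4236·0.2200 − 4.4172·-3.3364 = +15.2707 (running +50.2202)
  i=6: 4.4172·2.9540 − 4.1668·0.2200 = +12.1317 (running +62.3519)
Area = |Σ|/2 = |62.3519|/2 = 31.1759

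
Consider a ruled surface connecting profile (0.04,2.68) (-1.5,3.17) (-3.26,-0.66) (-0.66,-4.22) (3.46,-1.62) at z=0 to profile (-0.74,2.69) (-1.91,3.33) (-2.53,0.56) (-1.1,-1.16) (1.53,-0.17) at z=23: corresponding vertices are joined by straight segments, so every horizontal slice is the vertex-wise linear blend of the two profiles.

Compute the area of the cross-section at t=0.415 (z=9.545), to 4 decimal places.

Area at t=0.415: 18.7683

Cross-section at t=0.415: each vertex is (1-t)·p0[i] + t·p1[i].
  v1: (1-0.415)·(0.04,2.68) + 0.415·(-0.74,2.69) = (-0.2837,2.6841)
  v2: (1-0.415)·(-1.5,3.17) + 0.415·(-1.91,3.33) = (-1.6702,3.2364)
  v3: (1-0.415)·(-3.26,-0.66) + 0.415·(-2.53,0.56) = (-2.9570,-0.1537)
  v4: (1-0.415)·(-0.66,-4.22) + 0.415·(-1.1,-1.16) = (-0.8426,-2.9501)
  v5: (1-0.415)·(3.46,-1.62) + 0.415·(1.53,-0.17) = (2.6590,-1.0183)
Shoelace sum Σ(x_i·y_{i+1} − x_{i+1}·y_i):
  i=1: -0.2837·3.2364 − -1.6702·2.6841 = +3.5648 (running +3.5648)
  i=2: -1.6702·-0.1537 − -2.9570·3.2364 = +9.8269 (running +13.3917)
  i=3: -2.9570·-2.9501 − -0.8426·-0.1537 = +8.5941 (running +21.9858)
  i=4: -0.8426·-1.0183 − 2.6590·-2.9501 = +8.7024 (running +30.6882)
  i=5: 2.6590·2.6841 − -0.2837·-1.0183 = +6.8484 (running +37.5366)
Area = |Σ|/2 = |37.5366|/2 = 18.7683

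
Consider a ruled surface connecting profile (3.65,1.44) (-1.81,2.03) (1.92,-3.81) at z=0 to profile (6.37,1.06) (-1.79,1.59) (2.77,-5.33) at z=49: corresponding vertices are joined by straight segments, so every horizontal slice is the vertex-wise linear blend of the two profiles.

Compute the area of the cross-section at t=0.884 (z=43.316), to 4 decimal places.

Area at t=0.884: 25.4600

Cross-section at t=0.884: each vertex is (1-t)·p0[i] + t·p1[i].
  v1: (1-0.884)·(3.65,1.44) + 0.884·(6.37,1.06) = (6.0545,1.1041)
  v2: (1-0.884)·(-1.81,2.03) + 0.884·(-1.79,1.59) = (-1.7923,1.6410)
  v3: (1-0.884)·(1.92,-3.81) + 0.884·(2.77,-5.33) = (2.6714,-5.1537)
Shoelace sum Σ(x_i·y_{i+1} − x_{i+1}·y_i):
  i=1: 6.0545·1.6410 − -1.7923·1.1041 = +11.9145 (running +11.9145)
  i=2: -1.7923·-5.1537 − 2.6714·1.6410 = +4.8532 (running +16.7677)
  i=3: 2.6714·1.1041 − 6.0545·-5.1537 = +34.1523 (running +50.9200)
Area = |Σ|/2 = |50.9200|/2 = 25.4600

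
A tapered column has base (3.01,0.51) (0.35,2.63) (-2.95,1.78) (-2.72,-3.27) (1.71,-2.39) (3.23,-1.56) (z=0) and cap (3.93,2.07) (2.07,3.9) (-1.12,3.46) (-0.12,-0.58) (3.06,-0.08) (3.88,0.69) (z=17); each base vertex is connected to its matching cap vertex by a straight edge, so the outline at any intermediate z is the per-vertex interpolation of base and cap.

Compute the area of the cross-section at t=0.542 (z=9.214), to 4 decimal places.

Cross-section at t=0.542: each vertex is (1-t)·p0[i] + t·p1[i].
  v1: (1-0.542)·(3.01,0.51) + 0.542·(3.93,2.07) = (3.5086,1.3555)
  v2: (1-0.542)·(0.35,2.63) + 0.542·(2.07,3.9) = (1.2822,3.3183)
  v3: (1-0.542)·(-2.95,1.78) + 0.542·(-1.12,3.46) = (-1.9581,2.6906)
  v4: (1-0.542)·(-2.72,-3.27) + 0.542·(-0.12,-0.58) = (-1.3108,-1.8120)
  v5: (1-0.542)·(1.71,-2.39) + 0.542·(3.06,-0.08) = (2.4417,-1.1380)
  v6: (1-0.542)·(3.23,-1.56) + 0.542·(3.88,0.69) = (3.5823,-0.3405)
Shoelace sum Σ(x_i·y_{i+1} − x_{i+1}·y_i):
  i=1: 3.5086·3.3183 − 1.2822·1.3555 = +9.9048 (running +9.9048)
  i=2: 1.2822·2.6906 − -1.9581·3.3183 = +9.9477 (running +19.8525)
  i=3: -1.9581·-1.8120 − -1.3108·2.6906 = +7.0750 (running +26.9275)
  i=4: -1.3108·-1.1380 − 2.4417·-1.8120 = +5.9161 (running +32.8435)
  i=5: 2.4417·-0.3405 − 3.5823·-1.1380 = +3.2452 (running +36.0887)
  i=6: 3.5823·1.3555 − 3.5086·-0.3405 = +6.0506 (running +42.1393)
Area = |Σ|/2 = |42.1393|/2 = 21.0696

Area at t=0.542: 21.0696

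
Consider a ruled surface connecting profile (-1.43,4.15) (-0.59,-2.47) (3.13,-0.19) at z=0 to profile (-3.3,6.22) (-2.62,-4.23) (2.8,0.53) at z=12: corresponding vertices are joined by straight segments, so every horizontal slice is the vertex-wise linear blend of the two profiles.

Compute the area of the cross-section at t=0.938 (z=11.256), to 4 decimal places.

Area at t=0.938: 28.7268

Cross-section at t=0.938: each vertex is (1-t)·p0[i] + t·p1[i].
  v1: (1-0.938)·(-1.43,4.15) + 0.938·(-3.3,6.22) = (-3.1841,6.0917)
  v2: (1-0.938)·(-0.59,-2.47) + 0.938·(-2.62,-4.23) = (-2.4941,-4.1209)
  v3: (1-0.938)·(3.13,-0.19) + 0.938·(2.8,0.53) = (2.8205,0.4854)
Shoelace sum Σ(x_i·y_{i+1} − x_{i+1}·y_i):
  i=1: -3.1841·-4.1209 − -2.4941·6.0917 = +28.3146 (running +28.3146)
  i=2: -2.4941·0.4854 − 2.8205·-4.1209 = +10.4122 (running +38.7268)
  i=3: 2.8205·6.0917 − -3.1841·0.4854 = +18.7267 (running +57.4535)
Area = |Σ|/2 = |57.4535|/2 = 28.7268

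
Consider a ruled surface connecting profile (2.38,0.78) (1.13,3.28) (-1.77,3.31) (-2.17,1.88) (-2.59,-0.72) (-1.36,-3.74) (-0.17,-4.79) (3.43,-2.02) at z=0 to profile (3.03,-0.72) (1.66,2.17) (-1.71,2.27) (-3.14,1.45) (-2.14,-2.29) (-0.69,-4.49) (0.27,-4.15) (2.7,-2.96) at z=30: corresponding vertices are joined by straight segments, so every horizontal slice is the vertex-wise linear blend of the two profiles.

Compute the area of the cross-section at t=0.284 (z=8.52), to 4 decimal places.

Area at t=0.284: 31.6096

Cross-section at t=0.284: each vertex is (1-t)·p0[i] + t·p1[i].
  v1: (1-0.284)·(2.38,0.78) + 0.284·(3.03,-0.72) = (2.5646,0.3540)
  v2: (1-0.284)·(1.13,3.28) + 0.284·(1.66,2.17) = (1.2805,2.9648)
  v3: (1-0.284)·(-1.77,3.31) + 0.284·(-1.71,2.27) = (-1.7530,3.0146)
  v4: (1-0.284)·(-2.17,1.88) + 0.284·(-3.14,1.45) = (-2.4455,1.7579)
  v5: (1-0.284)·(-2.59,-0.72) + 0.284·(-2.14,-2.29) = (-2.4622,-1.1659)
  v6: (1-0.284)·(-1.36,-3.74) + 0.284·(-0.69,-4.49) = (-1.1697,-3.9530)
  v7: (1-0.284)·(-0.17,-4.79) + 0.284·(0.27,-4.15) = (-0.0450,-4.6082)
  v8: (1-0.284)·(3.43,-2.02) + 0.284·(2.7,-2.96) = (3.2227,-2.2870)
Shoelace sum Σ(x_i·y_{i+1} − x_{i+1}·y_i):
  i=1: 2.5646·2.9648 − 1.2805·0.3540 = +7.1501 (running +7.1501)
  i=2: 1.2805·3.0146 − -1.7530·2.9648 = +9.0574 (running +16.2075)
  i=3: -1.7530·1.7579 − -2.4455·3.0146 = +4.2907 (running +20.4983)
  i=4: -2.4455·-1.1659 − -2.4622·1.7579 = +7.1794 (running +27.6777)
  i=5: -2.4622·-3.9530 − -1.1697·-1.1659 = +8.3693 (running +36.0470)
  i=6: -1.1697·-4.6082 − -0.0450·-3.9530 = +5.2123 (running +41.2593)
  i=7: -0.0450·-2.2870 − 3.2227·-4.6082 = +14.9539 (running +56.2132)
  i=8: 3.2227·0.3540 − 2.5646·-2.2870 = +7.0060 (running +63.2192)
Area = |Σ|/2 = |63.2192|/2 = 31.6096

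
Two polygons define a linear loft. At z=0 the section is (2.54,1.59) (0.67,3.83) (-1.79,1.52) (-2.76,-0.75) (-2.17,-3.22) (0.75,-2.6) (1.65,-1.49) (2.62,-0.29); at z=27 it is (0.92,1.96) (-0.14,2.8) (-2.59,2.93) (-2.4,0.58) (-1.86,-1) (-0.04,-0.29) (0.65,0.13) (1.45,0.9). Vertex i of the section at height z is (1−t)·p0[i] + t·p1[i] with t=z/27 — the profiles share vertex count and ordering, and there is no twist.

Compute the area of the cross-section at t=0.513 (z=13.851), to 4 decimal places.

Cross-section at t=0.513: each vertex is (1-t)·p0[i] + t·p1[i].
  v1: (1-0.513)·(2.54,1.59) + 0.513·(0.92,1.96) = (1.7089,1.7798)
  v2: (1-0.513)·(0.67,3.83) + 0.513·(-0.14,2.8) = (0.2545,3.3016)
  v3: (1-0.513)·(-1.79,1.52) + 0.513·(-2.59,2.93) = (-2.2004,2.2433)
  v4: (1-0.513)·(-2.76,-0.75) + 0.513·(-2.4,0.58) = (-2.5753,-0.0677)
  v5: (1-0.513)·(-2.17,-3.22) + 0.513·(-1.86,-1) = (-2.0110,-2.0811)
  v6: (1-0.513)·(0.75,-2.6) + 0.513·(-0.04,-0.29) = (0.3447,-1.4150)
  v7: (1-0.513)·(1.65,-1.49) + 0.513·(0.65,0.13) = (1.1370,-0.6589)
  v8: (1-0.513)·(2.62,-0.29) + 0.513·(1.45,0.9) = (2.0198,0.3205)
Shoelace sum Σ(x_i·y_{i+1} − x_{i+1}·y_i):
  i=1: 1.7089·3.3016 − 0.2545·1.7798 = +5.1893 (running +5.1893)
  i=2: 0.2545·2.2433 − -2.2004·3.3016 = +7.8357 (running +13.0251)
  i=3: -2.2004·-0.0677 − -2.5753·2.2433 = +5.9263 (running +18.9513)
  i=4: -2.5753·-2.0811 − -2.0110·-0.0677 = +5.2234 (running +24.1748)
  i=5: -2.0110·-1.4150 − 0.3447·-2.0811 = +3.5629 (running +27.7377)
  i=6: 0.3447·-0.6589 − 1.1370·-1.4150 = +1.3817 (running +29.1193)
  i=7: 1.1370·0.3205 − 2.0198·-0.6589 = +1.6953 (running +30.8146)
  i=8: 2.0198·1.7798 − 1.7089·0.3205 = +3.0472 (running +33.8618)
Area = |Σ|/2 = |33.8618|/2 = 16.9309

Area at t=0.513: 16.9309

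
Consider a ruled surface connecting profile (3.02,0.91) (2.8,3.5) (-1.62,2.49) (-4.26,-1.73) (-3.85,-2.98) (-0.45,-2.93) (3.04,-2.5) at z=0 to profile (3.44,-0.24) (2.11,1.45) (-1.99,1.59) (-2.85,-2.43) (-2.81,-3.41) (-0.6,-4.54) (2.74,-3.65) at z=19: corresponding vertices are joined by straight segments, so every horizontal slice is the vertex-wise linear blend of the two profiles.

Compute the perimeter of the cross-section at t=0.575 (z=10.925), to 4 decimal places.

Cross-section at t=0.575: each vertex is (1-t)·p0[i] + t·p1[i].
  v1: (1-0.575)·(3.02,0.91) + 0.575·(3.44,-0.24) = (3.2615,0.2488)
  v2: (1-0.575)·(2.8,3.5) + 0.575·(2.11,1.45) = (2.4032,2.3213)
  v3: (1-0.575)·(-1.62,2.49) + 0.575·(-1.99,1.59) = (-1.8328,1.9725)
  v4: (1-0.575)·(-4.26,-1.73) + 0.575·(-2.85,-2.43) = (-3.4493,-2.1325)
  v5: (1-0.575)·(-3.85,-2.98) + 0.575·(-2.81,-3.41) = (-3.2520,-3.2273)
  v6: (1-0.575)·(-0.45,-2.93) + 0.575·(-0.6,-4.54) = (-0.5363,-3.8557)
  v7: (1-0.575)·(3.04,-2.5) + 0.575·(2.74,-3.65) = (2.8675,-3.1612)
Perimeter = Σ |v_{i+1} − v_i|:
  edge 1→2: √(-0.8582² + 2.0725²) = 2.2432 (running 2.2432)
  edge 2→3: √(-4.2360² + -0.3487²) = 4.2503 (running 6.4935)
  edge 3→4: √(-1.6165² + -4.1050²) = 4.4118 (running 10.9053)
  edge 4→5: √(0.1973² + -1.0948²) = 1.1124 (running 12.0177)
  edge 5→6: √(2.7157² + -0.6285²) = 2.7875 (running 14.8052)
  edge 6→7: √(3.4038² + 0.6945²) = 3.4739 (running 18.2791)
  edge 7→1: √(0.3940² + 3.4100²) = 3.4327 (running 21.7118)
Perimeter = 21.7118

Perimeter at t=0.575: 21.7118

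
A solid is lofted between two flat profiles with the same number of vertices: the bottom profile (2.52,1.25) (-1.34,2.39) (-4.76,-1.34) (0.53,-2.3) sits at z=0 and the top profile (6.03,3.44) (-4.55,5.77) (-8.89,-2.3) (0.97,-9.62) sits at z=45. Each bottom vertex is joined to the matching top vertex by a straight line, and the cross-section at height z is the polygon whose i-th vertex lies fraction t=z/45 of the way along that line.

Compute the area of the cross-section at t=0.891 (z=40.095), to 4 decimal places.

Area at t=0.891: 114.0076

Cross-section at t=0.891: each vertex is (1-t)·p0[i] + t·p1[i].
  v1: (1-0.891)·(2.52,1.25) + 0.891·(6.03,3.44) = (5.6474,3.2013)
  v2: (1-0.891)·(-1.34,2.39) + 0.891·(-4.55,5.77) = (-4.2001,5.4016)
  v3: (1-0.891)·(-4.76,-1.34) + 0.891·(-8.89,-2.3) = (-8.4398,-2.1954)
  v4: (1-0.891)·(0.53,-2.3) + 0.891·(0.97,-9.62) = (0.9220,-8.8221)
Shoelace sum Σ(x_i·y_{i+1} − x_{i+1}·y_i):
  i=1: 5.6474·5.4016 − -4.2001·3.2013 = +43.9507 (running +43.9507)
  i=2: -4.2001·-2.1954 − -8.4398·5.4016 = +54.8092 (running +98.7599)
  i=3: -8.4398·-8.8221 − 0.9220·-2.1954 = +76.4814 (running +175.2413)
  i=4: 0.9220·3.2013 − 5.6474·-8.8221 = +52.7738 (running +228.0151)
Area = |Σ|/2 = |228.0151|/2 = 114.0076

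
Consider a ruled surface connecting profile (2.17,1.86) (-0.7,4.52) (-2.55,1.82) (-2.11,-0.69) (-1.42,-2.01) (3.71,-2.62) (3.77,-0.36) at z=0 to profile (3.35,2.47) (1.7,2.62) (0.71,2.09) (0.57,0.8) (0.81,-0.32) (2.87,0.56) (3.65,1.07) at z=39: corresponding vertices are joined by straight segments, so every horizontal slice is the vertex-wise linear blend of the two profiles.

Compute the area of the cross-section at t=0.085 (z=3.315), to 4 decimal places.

Cross-section at t=0.085: each vertex is (1-t)·p0[i] + t·p1[i].
  v1: (1-0.085)·(2.17,1.86) + 0.085·(3.35,2.47) = (2.2703,1.9119)
  v2: (1-0.085)·(-0.7,4.52) + 0.085·(1.7,2.62) = (-0.4960,4.3585)
  v3: (1-0.085)·(-2.55,1.82) + 0.085·(0.71,2.09) = (-2.2729,1.8430)
  v4: (1-0.085)·(-2.11,-0.69) + 0.085·(0.57,0.8) = (-1.8822,-0.5634)
  v5: (1-0.085)·(-1.42,-2.01) + 0.085·(0.81,-0.32) = (-1.2304,-1.8663)
  v6: (1-0.085)·(3.71,-2.62) + 0.085·(2.87,0.56) = (3.6386,-2.3497)
  v7: (1-0.085)·(3.77,-0.36) + 0.085·(3.65,1.07) = (3.7598,-0.2384)
Shoelace sum Σ(x_i·y_{i+1} − x_{i+1}·y_i):
  i=1: 2.2703·4.3585 − -0.4960·1.9119 = +10.8434 (running +10.8434)
  i=2: -0.4960·1.8430 − -2.2729·4.3585 = +8.9923 (running +19.8357)
  i=3: -2.2729·-0.5634 − -1.8822·1.8430 = +4.7492 (running +24.5850)
  i=4: -1.8822·-1.8663 − -1.2304·-0.5634 = +2.8197 (running +27.4046)
  i=5: -1.2304·-2.3497 − 3.6386·-1.8663 = +9.6821 (running +37.0867)
  i=6: 3.6386·-0.2384 − 3.7598·-2.3497 = +7.9668 (running +45.0535)
  i=7: 3.7598·1.9119 − 2.2703·-0.2384 = +7.7295 (running +52.7830)
Area = |Σ|/2 = |52.7830|/2 = 26.3915

Area at t=0.085: 26.3915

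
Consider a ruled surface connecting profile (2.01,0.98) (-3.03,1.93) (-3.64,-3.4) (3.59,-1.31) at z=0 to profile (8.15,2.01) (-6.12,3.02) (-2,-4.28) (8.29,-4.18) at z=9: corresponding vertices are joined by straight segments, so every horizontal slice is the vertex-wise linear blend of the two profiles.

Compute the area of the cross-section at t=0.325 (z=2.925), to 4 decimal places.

Cross-section at t=0.325: each vertex is (1-t)·p0[i] + t·p1[i].
  v1: (1-0.325)·(2.01,0.98) + 0.325·(8.15,2.01) = (4.0055,1.3148)
  v2: (1-0.325)·(-3.03,1.93) + 0.325·(-6.12,3.02) = (-4.0343,2.2843)
  v3: (1-0.325)·(-3.64,-3.4) + 0.325·(-2,-4.28) = (-3.1070,-3.6860)
  v4: (1-0.325)·(3.59,-1.31) + 0.325·(8.29,-4.18) = (5.1175,-2.2428)
Shoelace sum Σ(x_i·y_{i+1} − x_{i+1}·y_i):
  i=1: 4.0055·2.2843 − -4.0343·1.3148 = +14.4536 (running +14.4536)
  i=2: -4.0343·-3.6860 − -3.1070·2.2843 = +21.9674 (running +36.4210)
  i=3: -3.1070·-2.2428 − 5.1175·-3.6860 = +25.8313 (running +62.2523)
  i=4: 5.1175·1.3148 − 4.0055·-2.2428 = +15.7116 (running +77.9639)
Area = |Σ|/2 = |77.9639|/2 = 38.9820

Area at t=0.325: 38.9820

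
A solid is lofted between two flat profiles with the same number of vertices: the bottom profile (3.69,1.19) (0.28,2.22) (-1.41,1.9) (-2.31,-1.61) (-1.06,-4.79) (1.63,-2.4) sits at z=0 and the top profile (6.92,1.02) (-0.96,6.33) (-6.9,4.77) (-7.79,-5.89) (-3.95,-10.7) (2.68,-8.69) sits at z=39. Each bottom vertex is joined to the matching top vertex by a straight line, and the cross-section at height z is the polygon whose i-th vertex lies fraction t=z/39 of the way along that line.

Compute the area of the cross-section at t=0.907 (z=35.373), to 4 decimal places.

Cross-section at t=0.907: each vertex is (1-t)·p0[i] + t·p1[i].
  v1: (1-0.907)·(3.69,1.19) + 0.907·(6.92,1.02) = (6.6196,1.0358)
  v2: (1-0.907)·(0.28,2.22) + 0.907·(-0.96,6.33) = (-0.8447,5.9478)
  v3: (1-0.907)·(-1.41,1.9) + 0.907·(-6.9,4.77) = (-6.3894,4.5031)
  v4: (1-0.907)·(-2.31,-1.61) + 0.907·(-7.79,-5.89) = (-7.2804,-5.4920)
  v5: (1-0.907)·(-1.06,-4.79) + 0.907·(-3.95,-10.7) = (-3.6812,-10.1504)
  v6: (1-0.907)·(1.63,-2.4) + 0.907·(2.68,-8.69) = (2.5824,-8.1050)
Shoelace sum Σ(x_i·y_{i+1} − x_{i+1}·y_i):
  i=1: 6.6196·5.9478 − -0.8447·1.0358 = +40.2468 (running +40.2468)
  i=2: -0.8447·4.5031 − -6.3894·5.9478 = +34.1992 (running +74.4460)
  i=3: -6.3894·-5.4920 − -7.2804·4.5031 = +67.8746 (running +142.3206)
  i=4: -7.2804·-10.1504 − -3.6812·-5.4920 = +53.6812 (running +196.0018)
  i=5: -3.6812·-8.1050 − 2.5824·-10.1504 = +56.0483 (running +252.0501)
  i=6: 2.5824·1.0358 − 6.6196·-8.1050 = +56.3270 (running +308.3771)
Area = |Σ|/2 = |308.3771|/2 = 154.1885

Area at t=0.907: 154.1885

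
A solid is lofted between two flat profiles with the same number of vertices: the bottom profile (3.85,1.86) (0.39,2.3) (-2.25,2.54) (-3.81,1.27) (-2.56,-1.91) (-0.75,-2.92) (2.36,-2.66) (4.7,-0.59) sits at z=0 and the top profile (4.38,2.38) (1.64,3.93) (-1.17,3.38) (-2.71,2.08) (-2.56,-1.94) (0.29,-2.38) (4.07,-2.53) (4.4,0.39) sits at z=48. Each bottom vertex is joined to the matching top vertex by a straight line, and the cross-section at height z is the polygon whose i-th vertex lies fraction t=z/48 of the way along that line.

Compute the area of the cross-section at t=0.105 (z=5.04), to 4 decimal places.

Area at t=0.105: 34.8423

Cross-section at t=0.105: each vertex is (1-t)·p0[i] + t·p1[i].
  v1: (1-0.105)·(3.85,1.86) + 0.105·(4.38,2.38) = (3.9057,1.9146)
  v2: (1-0.105)·(0.39,2.3) + 0.105·(1.64,3.93) = (0.5212,2.4712)
  v3: (1-0.105)·(-2.25,2.54) + 0.105·(-1.17,3.38) = (-2.1366,2.6282)
  v4: (1-0.105)·(-3.81,1.27) + 0.105·(-2.71,2.08) = (-3.6945,1.3550)
  v5: (1-0.105)·(-2.56,-1.91) + 0.105·(-2.56,-1.94) = (-2.5600,-1.9131)
  v6: (1-0.105)·(-0.75,-2.92) + 0.105·(0.29,-2.38) = (-0.6408,-2.8633)
  v7: (1-0.105)·(2.36,-2.66) + 0.105·(4.07,-2.53) = (2.5396,-2.6463)
  v8: (1-0.105)·(4.7,-0.59) + 0.105·(4.4,0.39) = (4.6685,-0.4871)
Shoelace sum Σ(x_i·y_{i+1} − x_{i+1}·y_i):
  i=1: 3.9057·2.4712 − 0.5212·1.9146 = +8.6535 (running +8.6535)
  i=2: 0.5212·2.6282 − -2.1366·2.4712 = +6.6498 (running +15.3033)
  i=3: -2.1366·1.3550 − -3.6945·2.6282 = +6.8147 (running +22.1180)
  i=4: -3.6945·-1.9131 − -2.5600·1.3550 = +10.5371 (running +32.6550)
  i=5: -2.5600·-2.8633 − -0.6408·-1.9131 = +6.1041 (running +38.7591)
  i=6: -0.6408·-2.6463 − 2.5396·-2.8633 = +8.9673 (running +47.7264)
  i=7: 2.5396·-0.4871 − 4.6685·-2.6463 = +11.1175 (running +58.8439)
  i=8: 4.6685·1.9146 − 3.9057·-0.4871 = +10.8408 (running +69.6846)
Area = |Σ|/2 = |69.6846|/2 = 34.8423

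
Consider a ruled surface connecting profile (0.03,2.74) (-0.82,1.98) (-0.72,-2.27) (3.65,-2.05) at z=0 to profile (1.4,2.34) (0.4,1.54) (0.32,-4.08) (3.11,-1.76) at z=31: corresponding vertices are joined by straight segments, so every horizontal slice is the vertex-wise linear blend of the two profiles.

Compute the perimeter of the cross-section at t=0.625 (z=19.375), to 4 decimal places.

Perimeter at t=0.625: 15.0358

Cross-section at t=0.625: each vertex is (1-t)·p0[i] + t·p1[i].
  v1: (1-0.625)·(0.03,2.74) + 0.625·(1.4,2.34) = (0.8862,2.4900)
  v2: (1-0.625)·(-0.82,1.98) + 0.625·(0.4,1.54) = (-0.0575,1.7050)
  v3: (1-0.625)·(-0.72,-2.27) + 0.625·(0.32,-4.08) = (-0.0700,-3.4013)
  v4: (1-0.625)·(3.65,-2.05) + 0.625·(3.11,-1.76) = (3.3125,-1.8687)
Perimeter = Σ |v_{i+1} − v_i|:
  edge 1→2: √(-0.9437² + -0.7850²) = 1.2276 (running 1.2276)
  edge 2→3: √(-0.0125² + -5.1063²) = 5.1063 (running 6.3338)
  edge 3→4: √(3.3825² + 1.5325²) = 3.7135 (running 10.0473)
  edge 4→1: √(-2.4263² + 4.3588²) = 4.9885 (running 15.0358)
Perimeter = 15.0358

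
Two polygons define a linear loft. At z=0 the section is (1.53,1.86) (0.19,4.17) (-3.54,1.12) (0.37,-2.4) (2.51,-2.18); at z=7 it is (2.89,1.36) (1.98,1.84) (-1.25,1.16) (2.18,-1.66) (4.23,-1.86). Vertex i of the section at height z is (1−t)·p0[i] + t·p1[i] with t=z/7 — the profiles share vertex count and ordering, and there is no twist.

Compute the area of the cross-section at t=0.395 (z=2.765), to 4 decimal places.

Area at t=0.395: 16.5869

Cross-section at t=0.395: each vertex is (1-t)·p0[i] + t·p1[i].
  v1: (1-0.395)·(1.53,1.86) + 0.395·(2.89,1.36) = (2.0672,1.6625)
  v2: (1-0.395)·(0.19,4.17) + 0.395·(1.98,1.84) = (0.8971,3.2496)
  v3: (1-0.395)·(-3.54,1.12) + 0.395·(-1.25,1.16) = (-2.6355,1.1358)
  v4: (1-0.395)·(0.37,-2.4) + 0.395·(2.18,-1.66) = (1.0850,-2.1077)
  v5: (1-0.395)·(2.51,-2.18) + 0.395·(4.23,-1.86) = (3.1894,-2.0536)
Shoelace sum Σ(x_i·y_{i+1} − x_{i+1}·y_i):
  i=1: 2.0672·3.2496 − 0.8971·1.6625 = +5.2263 (running +5.2263)
  i=2: 0.8971·1.1358 − -2.6355·3.2496 = +9.5832 (running +14.8095)
  i=3: -2.6355·-2.1077 − 1.0850·1.1358 = +4.3225 (running +19.1319)
  i=4: 1.0850·-2.0536 − 3.1894·-2.1077 = +4.4942 (running +23.6262)
  i=5: 3.1894·1.6625 − 2.0672·-2.0536 = +9.5476 (running +33.1738)
Area = |Σ|/2 = |33.1738|/2 = 16.5869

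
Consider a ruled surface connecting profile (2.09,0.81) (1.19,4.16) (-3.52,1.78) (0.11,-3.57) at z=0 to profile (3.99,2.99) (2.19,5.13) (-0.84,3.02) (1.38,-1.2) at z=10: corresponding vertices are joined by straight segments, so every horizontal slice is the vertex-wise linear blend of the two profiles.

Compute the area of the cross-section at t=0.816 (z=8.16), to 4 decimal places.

Cross-section at t=0.816: each vertex is (1-t)·p0[i] + t·p1[i].
  v1: (1-0.816)·(2.09,0.81) + 0.816·(3.99,2.99) = (3.6404,2.5889)
  v2: (1-0.816)·(1.19,4.16) + 0.816·(2.19,5.13) = (2.0060,4.9515)
  v3: (1-0.816)·(-3.52,1.78) + 0.816·(-0.84,3.02) = (-1.3331,2.7918)
  v4: (1-0.816)·(0.11,-3.57) + 0.816·(1.38,-1.2) = (1.1463,-1.6361)
Shoelace sum Σ(x_i·y_{i+1} − x_{i+1}·y_i):
  i=1: 3.6404·4.9515 − 2.0060·2.5889 = +12.8322 (running +12.8322)
  i=2: 2.0060·2.7918 − -1.3331·4.9515 = +12.2014 (running +25.0336)
  i=3: -1.3331·-1.6361 − 1.1463·2.7918 = -1.0193 (running +24.0144)
  i=4: 1.1463·2.5889 − 3.6404·-1.6361 = +8.9237 (running +32.9380)
Area = |Σ|/2 = |32.9380|/2 = 16.4690

Area at t=0.816: 16.4690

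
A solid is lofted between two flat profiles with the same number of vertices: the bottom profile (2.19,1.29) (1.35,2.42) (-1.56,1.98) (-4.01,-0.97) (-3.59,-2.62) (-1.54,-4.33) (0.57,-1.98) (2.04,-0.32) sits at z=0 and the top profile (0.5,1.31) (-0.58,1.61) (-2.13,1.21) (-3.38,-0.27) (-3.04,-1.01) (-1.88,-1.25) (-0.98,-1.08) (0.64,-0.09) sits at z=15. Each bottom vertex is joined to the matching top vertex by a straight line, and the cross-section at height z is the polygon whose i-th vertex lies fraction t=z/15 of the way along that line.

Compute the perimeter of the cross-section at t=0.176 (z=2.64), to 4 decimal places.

Cross-section at t=0.176: each vertex is (1-t)·p0[i] + t·p1[i].
  v1: (1-0.176)·(2.19,1.29) + 0.176·(0.5,1.31) = (1.8926,1.2935)
  v2: (1-0.176)·(1.35,2.42) + 0.176·(-0.58,1.61) = (1.0103,2.2774)
  v3: (1-0.176)·(-1.56,1.98) + 0.176·(-2.13,1.21) = (-1.6603,1.8445)
  v4: (1-0.176)·(-4.01,-0.97) + 0.176·(-3.38,-0.27) = (-3.8991,-0.8468)
  v5: (1-0.176)·(-3.59,-2.62) + 0.176·(-3.04,-1.01) = (-3.4932,-2.3366)
  v6: (1-0.176)·(-1.54,-4.33) + 0.176·(-1.88,-1.25) = (-1.5998,-3.7879)
  v7: (1-0.176)·(0.57,-1.98) + 0.176·(-0.98,-1.08) = (0.2972,-1.8216)
  v8: (1-0.176)·(2.04,-0.32) + 0.176·(0.64,-0.09) = (1.7936,-0.2795)
Perimeter = Σ |v_{i+1} − v_i|:
  edge 1→2: √(-0.8822² + 0.9839²) = 1.3215 (running 1.3215)
  edge 2→3: √(-2.6706² + -0.4330²) = 2.7055 (running 4.0270)
  edge 3→4: √(-2.2388² + -2.6913²) = 3.5007 (running 7.5278)
  edge 4→5: √(0.4059² + -1.4898²) = 1.5441 (running 9.0719)
  edge 5→6: √(1.8934² + -1.4513²) = 2.3856 (running 11.4575)
  edge 6→7: √(1.8970² + 1.9663²) = 2.7322 (running 14.1898)
  edge 7→8: √(1.4964² + 1.5421²) = 2.1488 (running 16.3385)
  edge 8→1: √(0.0990² + 1.5730²) = 1.5761 (running 17.9147)
Perimeter = 17.9147

Perimeter at t=0.176: 17.9147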